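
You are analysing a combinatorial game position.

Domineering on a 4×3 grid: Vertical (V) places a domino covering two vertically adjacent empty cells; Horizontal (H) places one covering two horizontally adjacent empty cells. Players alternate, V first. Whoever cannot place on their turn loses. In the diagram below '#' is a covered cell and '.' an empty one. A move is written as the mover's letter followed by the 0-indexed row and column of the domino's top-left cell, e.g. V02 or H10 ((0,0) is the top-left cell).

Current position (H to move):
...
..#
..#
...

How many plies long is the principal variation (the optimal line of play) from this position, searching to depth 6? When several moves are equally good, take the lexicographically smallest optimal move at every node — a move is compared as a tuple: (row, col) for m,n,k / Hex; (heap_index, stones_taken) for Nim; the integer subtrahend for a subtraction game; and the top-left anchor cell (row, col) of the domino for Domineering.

[.../..#/..#/...] H move#1: H00:-1/##./..#/..#/...*, H01:-1/.##/..#/..#/..., H10:-1/.../###/..#/..., H20:-1/.../..#/###/..., H30:-1/.../..#/..#/##., H31:-1/.../..#/..#/.##
[##./..#/..#/...] V move#2: V10:+1/##./#.#/#.#/...*, V11:+1/##./.##/.##/..., V20:+1/##./..#/#.#/#.., V21:+1/##./..#/.##/.#.
[##./#.#/#.#/...] H move#3: H30:-1/##./#.#/#.#/##.*, H31:-1/##./#.#/#.#/.##
[##./#.#/#.#/##.] V move#4: V11:+1/##./###/###/##.*
[##./###/###/##.] end (terminal -1, H#5); searched .../..#/..#/... to 6

PV length from [.../..#/..#/...]: 4 plies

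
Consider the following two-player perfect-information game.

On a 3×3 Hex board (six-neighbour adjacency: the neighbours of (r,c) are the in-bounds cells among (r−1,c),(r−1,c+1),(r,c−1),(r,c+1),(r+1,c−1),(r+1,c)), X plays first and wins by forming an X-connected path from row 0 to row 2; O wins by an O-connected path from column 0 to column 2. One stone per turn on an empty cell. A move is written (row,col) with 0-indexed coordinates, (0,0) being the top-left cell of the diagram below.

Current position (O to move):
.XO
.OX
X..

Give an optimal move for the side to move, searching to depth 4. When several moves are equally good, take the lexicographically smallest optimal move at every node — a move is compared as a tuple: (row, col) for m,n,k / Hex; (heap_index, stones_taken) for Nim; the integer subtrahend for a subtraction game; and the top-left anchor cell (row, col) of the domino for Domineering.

O's best at [.XO/.OX/X..]: (1,0)

ply 1, O at .XO/.OX/X.. | (0,0)=-1→OXO/.OX/X..; (1,0)=+1→.XO/OOX/X..*; (2,1)=-1→.XO/.OX/XO.; (2,2)=-1→.XO/.OX/X.O
ply 2: .XO/OOX/X.. is terminal -1 (X); from .XO/.OX/X.. depth 4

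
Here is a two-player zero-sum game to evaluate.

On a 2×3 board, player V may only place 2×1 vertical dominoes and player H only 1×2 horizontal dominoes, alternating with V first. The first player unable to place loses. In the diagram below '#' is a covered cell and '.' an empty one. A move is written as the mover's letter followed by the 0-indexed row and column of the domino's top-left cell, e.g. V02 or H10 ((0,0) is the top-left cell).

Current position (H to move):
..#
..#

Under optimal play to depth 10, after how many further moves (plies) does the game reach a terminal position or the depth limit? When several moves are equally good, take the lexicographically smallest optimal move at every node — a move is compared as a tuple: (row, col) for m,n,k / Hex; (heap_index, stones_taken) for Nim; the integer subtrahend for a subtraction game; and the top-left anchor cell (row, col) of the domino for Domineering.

p1 H@[..#/..#]: H00[###/..#]+1* H10[..#/###]+1
p2 V@[###/..#] terminal -1; root [..#/..#] d10

PV length from [..#/..#]: 1 ply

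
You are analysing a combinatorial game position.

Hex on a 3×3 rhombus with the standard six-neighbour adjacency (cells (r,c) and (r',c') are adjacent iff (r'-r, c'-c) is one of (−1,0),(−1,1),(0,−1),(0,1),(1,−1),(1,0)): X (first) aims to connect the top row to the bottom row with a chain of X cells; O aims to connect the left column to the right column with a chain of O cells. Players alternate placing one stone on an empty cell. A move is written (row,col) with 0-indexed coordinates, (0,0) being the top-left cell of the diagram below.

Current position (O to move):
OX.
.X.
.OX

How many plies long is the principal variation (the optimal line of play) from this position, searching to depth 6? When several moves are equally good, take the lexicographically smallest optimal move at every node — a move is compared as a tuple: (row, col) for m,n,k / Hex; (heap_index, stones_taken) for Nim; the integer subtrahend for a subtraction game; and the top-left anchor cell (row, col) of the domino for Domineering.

PV length from [OX./.X./.OX]: 4 plies

[OX./.X./.OX] O move#1: (0,2):-1/OXO/.X./.OX*, (1,0):-1/OX./OX./.OX, (1,2):-1/OX./.XO/.OX, (2,0):-1/OX./.X./OOX
[OXO/.X./.OX] X move#2: (1,0):+1/OXO/XX./.OX*, (1,2):+1/OXO/.XX/.OX, (2,0):+1/OXO/.X./XOX
[OXO/XX./.OX] O move#3: (1,2):-1/OXO/XXO/.OX*, (2,0):-1/OXO/XX./OOX
[OXO/XXO/.OX] X move#4: (2,0):+1/OXO/XXO/XOX*
[OXO/XXO/XOX] end (terminal -1, O#5); searched OX./.X./.OX to 6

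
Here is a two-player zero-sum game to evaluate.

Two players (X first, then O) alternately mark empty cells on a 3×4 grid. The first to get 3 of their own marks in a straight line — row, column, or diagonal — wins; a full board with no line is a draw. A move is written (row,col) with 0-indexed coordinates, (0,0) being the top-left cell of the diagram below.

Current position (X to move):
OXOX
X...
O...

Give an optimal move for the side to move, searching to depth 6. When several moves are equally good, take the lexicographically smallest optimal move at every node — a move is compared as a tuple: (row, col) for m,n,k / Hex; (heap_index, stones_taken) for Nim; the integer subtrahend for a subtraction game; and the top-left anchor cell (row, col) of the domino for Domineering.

X's best at [OXOX/X.../O...]: (1,1)

ply 1, X at OXOX/X.../O... | (1,1)=+1→OXOX/XX../O...*; (1,2)=-1→OXOX/X.X./O...; (1,3)=-1→OXOX/X..X/O...; (2,1)=-1→OXOX/X.../OX..; (2,2)=-1→OXOX/X.../O.X.; (2,3)=-1→OXOX/X.../O..X
ply 2, O at OXOX/XX../O... | (1,2)=-1→OXOX/XXO./O...*; (1,3)=-1→OXOX/XX.O/O...; (2,1)=-1→OXOX/XX../OO..; (2,2)=-1→OXOX/XX../O.O.; (2,3)=-1→OXOX/XX../O..O
ply 3, X at OXOX/XXO./O... | (1,3)=-1→OXOX/XXOX/O...; (2,1)=+1→OXOX/XXO./OX..*; (2,2)=+0→OXOX/XXO./O.X.; (2,3)=-1→OXOX/XXO./O..X
ply 4: OXOX/XXO./OX.. is terminal -1 (O); from OXOX/X.../O... depth 6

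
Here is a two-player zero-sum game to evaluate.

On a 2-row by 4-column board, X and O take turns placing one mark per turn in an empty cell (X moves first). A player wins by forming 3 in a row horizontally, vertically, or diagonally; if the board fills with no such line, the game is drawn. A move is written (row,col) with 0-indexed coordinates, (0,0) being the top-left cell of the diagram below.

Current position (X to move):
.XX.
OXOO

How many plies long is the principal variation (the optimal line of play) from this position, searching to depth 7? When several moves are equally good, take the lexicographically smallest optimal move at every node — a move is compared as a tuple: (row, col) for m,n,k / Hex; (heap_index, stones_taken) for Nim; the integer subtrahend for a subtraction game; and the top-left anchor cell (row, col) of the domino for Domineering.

p1 X@[.XX./OXOO]: (0,0)[XXX./OXOO]+1* (0,3)[.XXX/OXOO]+1
p2 O@[XXX./OXOO] terminal -1; root [.XX./OXOO] d7

PV length from [.XX./OXOO]: 1 ply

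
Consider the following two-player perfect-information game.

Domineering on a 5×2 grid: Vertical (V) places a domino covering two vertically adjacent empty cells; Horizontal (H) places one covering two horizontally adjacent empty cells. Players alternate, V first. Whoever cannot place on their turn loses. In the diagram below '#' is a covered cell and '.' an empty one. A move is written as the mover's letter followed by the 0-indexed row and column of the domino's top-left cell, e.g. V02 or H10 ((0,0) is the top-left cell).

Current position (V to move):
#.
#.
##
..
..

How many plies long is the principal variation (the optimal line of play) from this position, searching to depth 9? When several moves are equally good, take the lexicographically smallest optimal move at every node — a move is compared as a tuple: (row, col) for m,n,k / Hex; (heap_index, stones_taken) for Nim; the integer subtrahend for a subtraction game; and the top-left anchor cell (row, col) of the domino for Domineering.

PV length from [#./#./##/../..]: 1 ply

[#./#./##/../..] V move#1: V01:-1/##/##/##/../.., V30:+1/#./#./##/#./#.*, V31:+1/#./#./##/.#/.#
[#./#./##/#./#.] end (terminal -1, H#2); searched #./#./##/../.. to 9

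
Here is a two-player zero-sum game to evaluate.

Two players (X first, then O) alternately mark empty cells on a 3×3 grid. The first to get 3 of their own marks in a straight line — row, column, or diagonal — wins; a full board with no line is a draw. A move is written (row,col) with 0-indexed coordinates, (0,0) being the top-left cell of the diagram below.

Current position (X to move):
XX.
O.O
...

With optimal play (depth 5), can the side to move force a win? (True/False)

X winning at [XX./O.O/...]: True

[XX./O.O/...] X move#1: (0,2):+1/XXX/O.O/...*, (1,1):+1/XX./OXO/..., (2,0):-1/XX./O.O/X.., (2,1):-1/XX./O.O/.X., (2,2):-1/XX./O.O/..X
[XXX/O.O/...] end (terminal -1, O#2); searched XX./O.O/... to 5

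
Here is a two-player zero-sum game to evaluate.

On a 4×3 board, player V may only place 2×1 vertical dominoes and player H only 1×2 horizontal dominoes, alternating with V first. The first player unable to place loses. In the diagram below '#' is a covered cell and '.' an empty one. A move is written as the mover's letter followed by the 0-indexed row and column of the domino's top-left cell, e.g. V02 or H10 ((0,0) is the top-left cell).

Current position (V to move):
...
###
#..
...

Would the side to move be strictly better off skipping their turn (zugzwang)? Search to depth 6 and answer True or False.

p1 V@[.../###/#../...]: V21[.../###/##./.#.]+1* V22[.../###/#.#/..#]-1
p2 H@[.../###/##./.#.]: H00[##./###/##./.#.]-1* H01[.##/###/##./.#.]-1
p3 V@[##./###/##./.#.]: V22[##./###/###/.##]+1*
p4 H@[##./###/###/.##] terminal -1; root [.../###/#../...] d6
if V skipped the turn, H would face:
~ p1 H@[.../###/#../...]: H00[##./###/#../...]-1 H01[.##/###/#../...]-1 H21[.../###/###/...]+1* H30[.../###/#../##.]+1 H31[.../###/#../.##]+1
~ p2 V@[.../###/###/...] terminal -1; root [.../###/#../...] d6
compare (V): move=+1 vs pass=-1

zugzwang(.../###/#../..., V) = False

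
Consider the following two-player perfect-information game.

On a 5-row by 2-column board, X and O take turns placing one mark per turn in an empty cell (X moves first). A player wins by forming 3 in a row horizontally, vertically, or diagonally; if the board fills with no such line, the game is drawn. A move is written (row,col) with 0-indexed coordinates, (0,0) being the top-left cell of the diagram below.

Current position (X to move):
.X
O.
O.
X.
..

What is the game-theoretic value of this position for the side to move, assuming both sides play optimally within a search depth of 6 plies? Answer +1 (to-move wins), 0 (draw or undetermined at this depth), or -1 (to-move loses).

[.X/O./O./X./..] X move#1: (0,0):+0/XX/O./O./X./..*, (1,1):-1/.X/OX/O./X./.., (2,1):-1/.X/O./OX/X./.., (3,1):-1/.X/O./O./XX/.., (4,0):-1/.X/O./O./X./X., (4,1):-1/.X/O./O./X./.X
[XX/O./O./X./..] O move#2: (1,1):+0/XX/OO/O./X./..*, (2,1):+0/XX/O./OO/X./.., (3,1):+0/XX/O./O./XO/.., (4,0):+0/XX/O./O./X./O., (4,1):+0/XX/O./O./X./.O
[XX/OO/O./X./..] X move#3: (2,1):+0/XX/OO/OX/X./..*, (3,1):+0/XX/OO/O./XX/.., (4,0):+0/XX/OO/O./X./X., (4,1):+0/XX/OO/O./X./.X
[XX/OO/OX/X./..] O move#4: (3,1):+0/XX/OO/OX/XO/..*, (4,0):+0/XX/OO/OX/X./O., (4,1):+0/XX/OO/OX/X./.O
[XX/OO/OX/XO/..] X move#5: (4,0):+0/XX/OO/OX/XO/X.*, (4,1):+0/XX/OO/OX/XO/.X
[XX/OO/OX/XO/X.] O move#6: (4,1):+0/XX/OO/OX/XO/XO*
[XX/OO/OX/XO/XO] end (terminal +0, X#7); searched .X/O./O./X./.. to 6

value(.X/O./O./X./.., X) = 0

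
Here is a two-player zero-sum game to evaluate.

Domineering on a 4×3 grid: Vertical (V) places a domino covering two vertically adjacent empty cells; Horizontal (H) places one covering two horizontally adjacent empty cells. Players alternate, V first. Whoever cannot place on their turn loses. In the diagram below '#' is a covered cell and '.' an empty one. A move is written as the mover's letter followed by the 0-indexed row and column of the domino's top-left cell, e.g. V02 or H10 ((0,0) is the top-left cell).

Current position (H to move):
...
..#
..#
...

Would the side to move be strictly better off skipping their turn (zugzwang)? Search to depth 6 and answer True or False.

zugzwang(.../..#/..#/..., H) = False

p1 H@[.../..#/..#/...]: H00[##./..#/..#/...]-1* H01[.##/..#/..#/...]-1 H10[.../###/..#/...]-1 H20[.../..#/###/...]-1 H30[.../..#/..#/##.]-1 H31[.../..#/..#/.##]-1
p2 V@[##./..#/..#/...]: V10[##./#.#/#.#/...]+1* V11[##./.##/.##/...]+1 V20[##./..#/#.#/#..]+1 V21[##./..#/.##/.#.]+1
p3 H@[##./#.#/#.#/...]: H30[##./#.#/#.#/##.]-1* H31[##./#.#/#.#/.##]-1
p4 V@[##./#.#/#.#/##.]: V11[##./###/###/##.]+1*
p5 H@[##./###/###/##.] terminal -1; root [.../..#/..#/...] d6
if H skipped the turn, V would face:
~ p1 V@[.../..#/..#/...]: V00[#../#.#/..#/...]-1 V01[.#./.##/..#/...]-1 V10[.../#.#/#.#/...]+1* V11[.../.##/.##/...]-1 V20[.../..#/#.#/#..]-1 V21[.../..#/.##/.#.]-1
~ p2 H@[.../#.#/#.#/...]: H00[##./#.#/#.#/...]-1* H01[.##/#.#/#.#/...]-1 H30[.../#.#/#.#/##.]-1 H31[.../#.#/#.#/.##]-1
~ p3 V@[##./#.#/#.#/...]: V11[##./###/###/...]-1 V21[##./#.#/###/.#.]+1*
~ p4 H@[##./#.#/###/.#.] terminal -1; root [.../..#/..#/...] d6
compare (H): move=-1 vs pass=-1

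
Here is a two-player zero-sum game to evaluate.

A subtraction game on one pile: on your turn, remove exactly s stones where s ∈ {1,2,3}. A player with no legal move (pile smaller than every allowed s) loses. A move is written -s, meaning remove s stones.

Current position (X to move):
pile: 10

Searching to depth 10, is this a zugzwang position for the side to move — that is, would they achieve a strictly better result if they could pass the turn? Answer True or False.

[10] X move#1: -1:-1/9, -2:+1/8*, -3:-1/7
[8] O move#2: -1:-1/7*, -2:-1/6, -3:-1/5
[7] X move#3: -1:-1/6, -2:-1/5, -3:+1/4*
[4] O move#4: -1:-1/3*, -2:-1/2, -3:-1/1
[3] X move#5: -1:-1/2, -2:-1/1, -3:+1/0*
[0] end (terminal -1, O#6); searched 10 to 10
if X skipped the turn, O would face:
~ [10] O move#1: -1:-1/9, -2:+1/8*, -3:-1/7
~ [8] X move#2: -1:-1/7*, -2:-1/6, -3:-1/5
~ [7] O move#3: -1:-1/6, -2:-1/5, -3:+1/4*
~ [4] X move#4: -1:-1/3*, -2:-1/2, -3:-1/1
~ [3] O move#5: -1:-1/2, -2:-1/1, -3:+1/0*
~ [0] end (terminal -1, X#6); searched 10 to 10
compare (X): move=+1 vs pass=-1

zugzwang(10, X) = False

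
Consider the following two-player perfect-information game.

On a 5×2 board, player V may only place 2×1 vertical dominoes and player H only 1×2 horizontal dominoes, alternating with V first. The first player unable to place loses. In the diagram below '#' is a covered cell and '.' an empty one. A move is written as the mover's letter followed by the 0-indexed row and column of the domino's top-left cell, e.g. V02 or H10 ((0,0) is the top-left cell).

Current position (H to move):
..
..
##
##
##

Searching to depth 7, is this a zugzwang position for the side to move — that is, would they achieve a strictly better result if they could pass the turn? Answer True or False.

[../../##/##/##] H move#1: H00:+1/##/../##/##/##*, H10:+1/../##/##/##/##
[##/../##/##/##] end (terminal -1, V#2); searched ../../##/##/## to 7
pass branch (V moves first from the same position):
  | [../../##/##/##] V move#1: V00:+1/#./#./##/##/##*, V01:+1/.#/.#/##/##/##
  | [#./#./##/##/##] end (terminal -1, H#2); searched ../../##/##/## to 7
H moving scores +1; H passing scores -1

zugzwang(../../##/##/##, H) = False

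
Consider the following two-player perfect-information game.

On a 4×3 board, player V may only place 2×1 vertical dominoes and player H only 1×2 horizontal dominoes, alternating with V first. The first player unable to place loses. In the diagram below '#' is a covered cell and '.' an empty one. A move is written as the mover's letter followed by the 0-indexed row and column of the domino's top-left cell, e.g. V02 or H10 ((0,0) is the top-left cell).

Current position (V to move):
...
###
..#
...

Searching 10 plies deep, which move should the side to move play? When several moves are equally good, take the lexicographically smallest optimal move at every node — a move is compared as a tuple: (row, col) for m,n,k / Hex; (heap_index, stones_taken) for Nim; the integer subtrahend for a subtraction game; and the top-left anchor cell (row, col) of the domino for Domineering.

V's best at [.../###/..#/...]: V21

ply 1, V at .../###/..#/... | V20=-1→.../###/#.#/#..; V21=+1→.../###/.##/.#.*
ply 2, H at .../###/.##/.#. | H00=-1→##./###/.##/.#.*; H01=-1→.##/###/.##/.#.
ply 3, V at ##./###/.##/.#. | V20=+1→##./###/###/##.*
ply 4: ##./###/###/##. is terminal -1 (H); from .../###/..#/... depth 10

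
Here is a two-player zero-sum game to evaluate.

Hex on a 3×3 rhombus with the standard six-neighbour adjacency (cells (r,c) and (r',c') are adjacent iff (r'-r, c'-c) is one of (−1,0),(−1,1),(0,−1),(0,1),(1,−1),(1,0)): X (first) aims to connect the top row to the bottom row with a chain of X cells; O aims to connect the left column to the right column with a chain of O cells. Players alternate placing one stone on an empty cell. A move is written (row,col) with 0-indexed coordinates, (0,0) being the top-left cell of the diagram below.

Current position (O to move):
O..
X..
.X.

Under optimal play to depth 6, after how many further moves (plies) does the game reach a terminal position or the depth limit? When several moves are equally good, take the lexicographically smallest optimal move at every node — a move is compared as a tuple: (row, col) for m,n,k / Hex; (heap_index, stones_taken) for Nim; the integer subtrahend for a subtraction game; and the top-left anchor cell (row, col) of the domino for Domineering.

PV length from [O../X../.X.]: 5 plies

[O../X../.X.] O move#1: (0,1):-1/OO./X../.X., (0,2):-1/O.O/X../.X., (1,1):+1/O../XO./.X.*, (1,2):-1/O../X.O/.X., (2,0):-1/O../X../OX., (2,2):-1/O../X../.XO
[O../XO./.X.] X move#2: (0,1):-1/OX./XO./.X.*, (0,2):-1/O.X/XO./.X., (1,2):-1/O../XOX/.X., (2,0):-1/O../XO./XX., (2,2):-1/O../XO./.XX
[OX./XO./.X.] O move#3: (0,2):-1/OXO/XO./.X., (1,2):-1/OX./XOO/.X., (2,0):+1/OX./XO./OX.*, (2,2):-1/OX./XO./.XO
[OX./XO./OX.] X move#4: (0,2):-1/OXX/XO./OX.*, (1,2):-1/OX./XOX/OX., (2,2):-1/OX./XO./OXX
[OXX/XO./OX.] O move#5: (1,2):+1/OXX/XOO/OX.*, (2,2):-1/OXX/XO./OXO
[OXX/XOO/OX.] end (terminal -1, X#6); searched O../X../.X. to 6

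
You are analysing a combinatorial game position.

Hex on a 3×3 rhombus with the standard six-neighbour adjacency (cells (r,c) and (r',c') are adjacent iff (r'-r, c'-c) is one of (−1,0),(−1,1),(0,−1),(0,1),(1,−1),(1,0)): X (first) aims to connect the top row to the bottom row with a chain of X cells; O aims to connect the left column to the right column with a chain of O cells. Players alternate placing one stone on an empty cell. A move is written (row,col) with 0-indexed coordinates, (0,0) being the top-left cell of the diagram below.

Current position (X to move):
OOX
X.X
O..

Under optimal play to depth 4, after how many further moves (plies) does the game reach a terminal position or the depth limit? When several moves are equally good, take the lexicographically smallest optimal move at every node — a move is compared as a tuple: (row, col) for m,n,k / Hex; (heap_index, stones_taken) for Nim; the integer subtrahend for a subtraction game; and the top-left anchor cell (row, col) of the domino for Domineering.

PV length from [OOX/X.X/O..]: 3 plies

[OOX/X.X/O..] X move#1: (1,1):+1/OOX/XXX/O..*, (2,1):+1/OOX/X.X/OX., (2,2):+1/OOX/X.X/O.X
[OOX/XXX/O..] O move#2: (2,1):-1/OOX/XXX/OO.*, (2,2):-1/OOX/XXX/O.O
[OOX/XXX/OO.] X move#3: (2,2):+1/OOX/XXX/OOX*
[OOX/XXX/OOX] end (terminal -1, O#4); searched OOX/X.X/O.. to 4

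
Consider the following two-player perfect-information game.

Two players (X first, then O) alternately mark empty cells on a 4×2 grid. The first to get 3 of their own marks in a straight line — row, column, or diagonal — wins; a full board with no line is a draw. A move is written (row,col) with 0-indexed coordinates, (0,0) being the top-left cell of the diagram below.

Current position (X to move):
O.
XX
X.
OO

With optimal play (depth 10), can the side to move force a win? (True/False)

X winning at [O./XX/X./OO]: False

[O./XX/X./OO] X move#1: (0,1):+0/OX/XX/X./OO*, (2,1):+0/O./XX/XX/OO
[OX/XX/X./OO] O move#2: (2,1):+0/OX/XX/XO/OO*
[OX/XX/XO/OO] end (terminal +0, X#3); searched O./XX/X./OO to 10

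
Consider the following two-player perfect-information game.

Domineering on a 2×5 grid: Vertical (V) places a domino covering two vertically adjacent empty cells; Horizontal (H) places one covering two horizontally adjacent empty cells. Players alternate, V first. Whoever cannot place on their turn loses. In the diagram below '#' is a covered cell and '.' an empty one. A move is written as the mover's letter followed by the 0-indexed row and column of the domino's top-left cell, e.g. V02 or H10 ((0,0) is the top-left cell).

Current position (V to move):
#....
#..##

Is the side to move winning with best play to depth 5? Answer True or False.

ply 1, V at #..../#..## | V01=-1→##.../##.##; V02=+1→#.#../#.###*
ply 2, H at #.#../#.### | H03=-1→#.###/#.###*
ply 3, V at #.###/#.### | V01=+1→#####/#####*
ply 4: #####/##### is terminal -1 (H); from #..../#..## depth 5

V winning at [#..../#..##]: True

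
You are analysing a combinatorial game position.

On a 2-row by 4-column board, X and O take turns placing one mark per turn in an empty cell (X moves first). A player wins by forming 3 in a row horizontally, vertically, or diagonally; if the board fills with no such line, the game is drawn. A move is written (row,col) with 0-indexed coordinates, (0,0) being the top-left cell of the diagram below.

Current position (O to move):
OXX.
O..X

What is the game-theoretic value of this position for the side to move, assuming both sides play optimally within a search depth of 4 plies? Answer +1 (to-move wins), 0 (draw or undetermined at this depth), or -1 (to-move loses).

ply 1, O at OXX./O..X | (0,3)=+0→OXXO/O..X*; (1,1)=-1→OXX./OO.X; (1,2)=-1→OXX./O.OX
ply 2, X at OXXO/O..X | (1,1)=+0→OXXO/OX.X*; (1,2)=+0→OXXO/O.XX
ply 3, O at OXXO/OX.X | (1,2)=+0→OXXO/OXOX*
ply 4: OXXO/OXOX is terminal +0 (X); from OXX./O..X depth 4

value(OXX./O..X, O) = 0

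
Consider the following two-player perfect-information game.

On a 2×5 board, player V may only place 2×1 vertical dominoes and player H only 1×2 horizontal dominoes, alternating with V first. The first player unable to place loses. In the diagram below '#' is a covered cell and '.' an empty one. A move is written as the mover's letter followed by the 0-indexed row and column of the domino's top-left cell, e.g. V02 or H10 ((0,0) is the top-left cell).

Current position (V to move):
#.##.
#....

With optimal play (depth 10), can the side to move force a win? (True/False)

V winning at [#.##./#....]: False

ply 1, V at #.##./#.... | V01=-1→####./##...*; V04=-1→#.###/#...#
ply 2, H at ####./##... | H12=-1→####./####.; H13=+1→####./##.##*
ply 3: ####./##.## is terminal -1 (V); from #.##./#.... depth 10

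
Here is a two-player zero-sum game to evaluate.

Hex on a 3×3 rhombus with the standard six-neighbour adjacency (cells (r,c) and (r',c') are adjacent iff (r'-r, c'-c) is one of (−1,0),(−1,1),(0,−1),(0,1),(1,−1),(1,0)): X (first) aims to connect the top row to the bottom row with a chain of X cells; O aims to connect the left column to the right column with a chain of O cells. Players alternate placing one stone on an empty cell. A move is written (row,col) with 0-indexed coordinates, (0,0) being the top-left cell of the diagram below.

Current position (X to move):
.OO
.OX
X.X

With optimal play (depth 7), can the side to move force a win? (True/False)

ply 1, X at .OO/.OX/X.X | (0,0)=-1→XOO/.OX/X.X*; (1,0)=-1→.OO/XOX/X.X; (2,1)=-1→.OO/.OX/XXX
ply 2, O at XOO/.OX/X.X | (1,0)=+1→XOO/OOX/X.X*; (2,1)=-1→XOO/.OX/XOX
ply 3: XOO/OOX/X.X is terminal -1 (X); from .OO/.OX/X.X depth 7

X winning at [.OO/.OX/X.X]: False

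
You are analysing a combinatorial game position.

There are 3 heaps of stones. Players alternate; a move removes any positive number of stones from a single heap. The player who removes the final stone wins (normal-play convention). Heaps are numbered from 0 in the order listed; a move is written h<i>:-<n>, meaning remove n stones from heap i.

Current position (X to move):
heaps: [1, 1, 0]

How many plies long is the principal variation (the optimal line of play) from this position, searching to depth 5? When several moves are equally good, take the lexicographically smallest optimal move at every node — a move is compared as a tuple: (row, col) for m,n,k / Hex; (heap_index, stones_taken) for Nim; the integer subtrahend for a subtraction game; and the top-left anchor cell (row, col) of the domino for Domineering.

p1 X@[(1,1,0)]: h0:-1[(0,1,0)]-1* h1:-1[(1,0,0)]-1
p2 O@[(0,1,0)]: h1:-1[(0,0,0)]+1*
p3 X@[(0,0,0)] terminal -1; root [(1,1,0)] d5

PV length from [(1,1,0)]: 2 plies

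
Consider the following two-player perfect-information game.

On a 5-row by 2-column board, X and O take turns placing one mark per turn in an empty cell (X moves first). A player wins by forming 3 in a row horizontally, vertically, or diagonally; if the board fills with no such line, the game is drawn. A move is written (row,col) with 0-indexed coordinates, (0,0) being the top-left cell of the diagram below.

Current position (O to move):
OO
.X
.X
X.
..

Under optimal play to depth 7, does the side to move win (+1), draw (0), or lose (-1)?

value(OO/.X/.X/X./.., O) = -1

ply 1, O at OO/.X/.X/X./.. | (1,0)=-1→OO/OX/.X/X./..*; (2,0)=-1→OO/.X/OX/X./..; (3,1)=-1→OO/.X/.X/XO/..; (4,0)=-1→OO/.X/.X/X./O.; (4,1)=-1→OO/.X/.X/X./.O
ply 2, X at OO/OX/.X/X./.. | (2,0)=+1→OO/OX/XX/X./..*; (3,1)=+1→OO/OX/.X/XX/..; (4,0)=-1→OO/OX/.X/X./X.; (4,1)=-1→OO/OX/.X/X./.X
ply 3, O at OO/OX/XX/X./.. | (3,1)=-1→OO/OX/XX/XO/..*; (4,0)=-1→OO/OX/XX/X./O.; (4,1)=-1→OO/OX/XX/X./.O
ply 4, X at OO/OX/XX/XO/.. | (4,0)=+1→OO/OX/XX/XO/X.*; (4,1)=+0→OO/OX/XX/XO/.X
ply 5: OO/OX/XX/XO/X. is terminal -1 (O); from OO/.X/.X/X./.. depth 7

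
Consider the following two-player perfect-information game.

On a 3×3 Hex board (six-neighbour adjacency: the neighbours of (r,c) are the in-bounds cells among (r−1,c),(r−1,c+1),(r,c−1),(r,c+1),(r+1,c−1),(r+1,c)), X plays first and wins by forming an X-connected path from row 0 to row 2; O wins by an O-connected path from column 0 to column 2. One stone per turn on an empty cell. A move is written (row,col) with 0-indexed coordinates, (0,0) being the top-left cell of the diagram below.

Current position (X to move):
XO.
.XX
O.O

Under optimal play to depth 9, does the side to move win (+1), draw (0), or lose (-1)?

value(XO./.XX/O.O, X) = +1

ply 1, X at XO./.XX/O.O | (0,2)=-1→XOX/.XX/O.O; (1,0)=-1→XO./XXX/O.O; (2,1)=+1→XO./.XX/OXO*
ply 2, O at XO./.XX/OXO | (0,2)=-1→XOO/.XX/OXO*; (1,0)=-1→XO./OXX/OXO
ply 3, X at XOO/.XX/OXO | (1,0)=+1→XOO/XXX/OXO*
ply 4: XOO/XXX/OXO is terminal -1 (O); from XO./.XX/O.O depth 9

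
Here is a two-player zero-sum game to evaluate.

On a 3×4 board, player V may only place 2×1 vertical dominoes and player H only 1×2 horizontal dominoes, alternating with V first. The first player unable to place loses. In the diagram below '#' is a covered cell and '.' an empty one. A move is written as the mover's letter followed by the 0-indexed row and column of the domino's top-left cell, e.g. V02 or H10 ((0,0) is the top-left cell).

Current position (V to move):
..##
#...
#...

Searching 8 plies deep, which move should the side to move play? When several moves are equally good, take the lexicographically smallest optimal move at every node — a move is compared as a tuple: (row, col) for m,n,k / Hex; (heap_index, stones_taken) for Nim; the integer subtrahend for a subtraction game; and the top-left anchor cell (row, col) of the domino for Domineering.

V's best at [..##/#.../#...]: V12

ply 1, V at ..##/#.../#... | V01=-1→.###/##../#...; V11=-1→..##/##../##..; V12=+1→..##/#.#./#.#.*; V13=-1→..##/#..#/#..#
ply 2, H at ..##/#.#./#.#. | H00=-1→####/#.#./#.#.*
ply 3, V at ####/#.#./#.#. | V11=+1→####/###./###.*; V13=+1→####/#.##/#.##
ply 4: ####/###./###. is terminal -1 (H); from ..##/#.../#... depth 8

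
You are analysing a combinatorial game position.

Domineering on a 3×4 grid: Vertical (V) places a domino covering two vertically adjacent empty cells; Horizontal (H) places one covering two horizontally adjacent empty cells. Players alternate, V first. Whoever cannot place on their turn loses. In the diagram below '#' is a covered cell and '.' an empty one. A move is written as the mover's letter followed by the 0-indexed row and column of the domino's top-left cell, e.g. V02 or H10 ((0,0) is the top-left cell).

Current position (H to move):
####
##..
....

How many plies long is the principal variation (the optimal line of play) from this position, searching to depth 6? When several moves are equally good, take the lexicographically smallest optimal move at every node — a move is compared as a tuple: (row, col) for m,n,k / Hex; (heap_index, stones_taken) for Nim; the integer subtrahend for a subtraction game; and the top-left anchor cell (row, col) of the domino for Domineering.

PV length from [####/##../....]: 1 ply

[####/##../....] H move#1: H12:+1/####/####/....*, H20:-1/####/##../##.., H21:-1/####/##../.##., H22:+1/####/##../..##
[####/####/....] end (terminal -1, V#2); searched ####/##../.... to 6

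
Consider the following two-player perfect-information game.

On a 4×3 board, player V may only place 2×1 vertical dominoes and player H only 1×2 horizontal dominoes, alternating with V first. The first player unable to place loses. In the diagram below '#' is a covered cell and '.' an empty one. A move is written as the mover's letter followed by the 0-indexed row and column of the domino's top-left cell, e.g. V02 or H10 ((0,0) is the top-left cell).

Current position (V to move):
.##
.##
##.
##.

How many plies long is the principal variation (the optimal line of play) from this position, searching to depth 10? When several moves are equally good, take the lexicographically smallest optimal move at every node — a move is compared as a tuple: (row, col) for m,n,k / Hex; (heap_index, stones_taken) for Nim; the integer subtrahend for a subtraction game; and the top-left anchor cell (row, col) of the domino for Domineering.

PV length from [.##/.##/##./##.]: 1 ply

[.##/.##/##./##.] V move#1: V00:+1/###/###/##./##.*, V22:+1/.##/.##/###/###
[###/###/##./##.] end (terminal -1, H#2); searched .##/.##/##./##. to 10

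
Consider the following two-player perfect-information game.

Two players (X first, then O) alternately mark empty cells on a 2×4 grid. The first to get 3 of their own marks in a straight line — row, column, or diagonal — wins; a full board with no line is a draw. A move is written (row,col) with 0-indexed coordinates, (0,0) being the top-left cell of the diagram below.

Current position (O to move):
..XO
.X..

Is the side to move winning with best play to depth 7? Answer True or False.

O winning at [..XO/.X..]: False

ply 1, O at ..XO/.X.. | (0,0)=-1→O.XO/.X..; (0,1)=-1→.OXO/.X..; (1,0)=+0→..XO/OX..*; (1,2)=+0→..XO/.XO.; (1,3)=+0→..XO/.X.O
ply 2, X at ..XO/OX.. | (0,0)=+0→X.XO/OX..*; (0,1)=+0→.XXO/OX..; (1,2)=+0→..XO/OXX.; (1,3)=+0→..XO/OX.X
ply 3, O at X.XO/OX.. | (0,1)=+0→XOXO/OX..*; (1,2)=-1→X.XO/OXO.; (1,3)=-1→X.XO/OX.O
ply 4, X at XOXO/OX.. | (1,2)=+0→XOXO/OXX.*; (1,3)=+0→XOXO/OX.X
ply 5, O at XOXO/OXX. | (1,3)=+0→XOXO/OXXO*
ply 6: XOXO/OXXO is terminal +0 (X); from ..XO/.X.. depth 7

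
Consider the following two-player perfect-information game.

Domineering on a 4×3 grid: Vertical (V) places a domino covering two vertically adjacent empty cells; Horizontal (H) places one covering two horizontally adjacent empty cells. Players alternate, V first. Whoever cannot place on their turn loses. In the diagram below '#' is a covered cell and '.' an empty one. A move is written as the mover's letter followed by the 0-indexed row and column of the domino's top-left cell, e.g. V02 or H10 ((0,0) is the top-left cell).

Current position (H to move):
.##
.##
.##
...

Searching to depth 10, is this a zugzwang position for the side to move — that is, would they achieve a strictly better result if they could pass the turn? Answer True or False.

zugzwang(.##/.##/.##/..., H) = False

ply 1, H at .##/.##/.##/... | H30=-1→.##/.##/.##/##.*; H31=-1→.##/.##/.##/.##
ply 2, V at .##/.##/.##/##. | V00=+1→###/###/.##/##.*; V10=+1→.##/###/###/##.
ply 3: ###/###/.##/##. is terminal -1 (H); from .##/.##/.##/... depth 10
pass branch (V moves first from the same position):
  | ply 1, V at .##/.##/.##/... | V00=-1→###/###/.##/...; V10=-1→.##/###/###/...; V20=+1→.##/.##/###/#..*
  | ply 2, H at .##/.##/###/#.. | H31=-1→.##/.##/###/###*
  | ply 3, V at .##/.##/###/### | V00=+1→###/###/###/###*
  | ply 4: ###/###/###/### is terminal -1 (H); from .##/.##/.##/... depth 10
H moving scores -1; H passing scores -1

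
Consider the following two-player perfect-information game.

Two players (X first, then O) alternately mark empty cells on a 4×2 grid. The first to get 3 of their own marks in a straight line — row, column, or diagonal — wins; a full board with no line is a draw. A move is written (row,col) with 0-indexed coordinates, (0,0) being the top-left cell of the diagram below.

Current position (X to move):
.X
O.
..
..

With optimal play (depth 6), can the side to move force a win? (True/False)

p1 X@[.X/O./../..]: (0,0)[XX/O./../..]+0* (1,1)[.X/OX/../..]+0 (2,0)[.X/O./X./..]+0 (2,1)[.X/O./.X/..]+0 (3,0)[.X/O./../X.]+0 (3,1)[.X/O./../.X]-1
p2 O@[XX/O./../..]: (1,1)[XX/OO/../..]+0* (2,0)[XX/O./O./..]+0 (2,1)[XX/O./.O/..]+0 (3,0)[XX/O./../O.]+0 (3,1)[XX/O./../.O]+0
p3 X@[XX/OO/../..]: (2,0)[XX/OO/X./..]+0* (2,1)[XX/OO/.X/..]+0 (3,0)[XX/OO/../X.]+0 (3,1)[XX/OO/../.X]+0
p4 O@[XX/OO/X./..]: (2,1)[XX/OO/XO/..]+0* (3,0)[XX/OO/X./O.]+0 (3,1)[XX/OO/X./.O]+0
p5 X@[XX/OO/XO/..]: (3,0)[XX/OO/XO/X.]-1 (3,1)[XX/OO/XO/.X]+0*
p6 O@[XX/OO/XO/.X]: (3,0)[XX/OO/XO/OX]+0*
p7 X@[XX/OO/XO/OX] terminal +0; root [.X/O./../..] d6

X winning at [.X/O./../..]: False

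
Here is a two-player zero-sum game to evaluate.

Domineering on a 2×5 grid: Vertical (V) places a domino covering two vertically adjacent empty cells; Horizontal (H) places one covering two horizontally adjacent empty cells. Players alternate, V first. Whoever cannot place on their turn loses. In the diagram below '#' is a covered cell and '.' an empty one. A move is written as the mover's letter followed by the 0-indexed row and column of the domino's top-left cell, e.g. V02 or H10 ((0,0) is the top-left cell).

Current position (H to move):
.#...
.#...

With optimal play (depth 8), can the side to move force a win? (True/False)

H winning at [.#.../.#...]: False

ply 1, H at .#.../.#... | H02=-1→.###./.#...*; H03=-1→.#.##/.#...; H12=-1→.#.../.###.; H13=-1→.#.../.#.##
ply 2, V at .###./.#... | V00=-1→####./##...; V04=+1→.####/.#..#*
ply 3, H at .####/.#..# | H12=-1→.####/.####*
ply 4, V at .####/.#### | V00=+1→#####/#####*
ply 5: #####/##### is terminal -1 (H); from .#.../.#... depth 8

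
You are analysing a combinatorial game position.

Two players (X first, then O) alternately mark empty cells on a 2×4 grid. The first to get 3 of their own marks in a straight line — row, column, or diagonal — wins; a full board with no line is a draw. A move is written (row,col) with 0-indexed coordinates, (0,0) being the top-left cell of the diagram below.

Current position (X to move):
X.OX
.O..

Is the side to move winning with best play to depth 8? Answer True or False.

X winning at [X.OX/.O..]: False

p1 X@[X.OX/.O..]: (0,1)[XXOX/.O..]-1 (1,0)[X.OX/XO..]+0* (1,2)[X.OX/.OX.]+0 (1,3)[X.OX/.O.X]+0
p2 O@[X.OX/XO..]: (0,1)[XOOX/XO..]+0* (1,2)[X.OX/XOO.]+0 (1,3)[X.OX/XO.O]+0
p3 X@[XOOX/XO..]: (1,2)[XOOX/XOX.]+0* (1,3)[XOOX/XO.X]+0
p4 O@[XOOX/XOX.]: (1,3)[XOOX/XOXO]+0*
p5 X@[XOOX/XOXO] terminal +0; root [X.OX/.O..] d8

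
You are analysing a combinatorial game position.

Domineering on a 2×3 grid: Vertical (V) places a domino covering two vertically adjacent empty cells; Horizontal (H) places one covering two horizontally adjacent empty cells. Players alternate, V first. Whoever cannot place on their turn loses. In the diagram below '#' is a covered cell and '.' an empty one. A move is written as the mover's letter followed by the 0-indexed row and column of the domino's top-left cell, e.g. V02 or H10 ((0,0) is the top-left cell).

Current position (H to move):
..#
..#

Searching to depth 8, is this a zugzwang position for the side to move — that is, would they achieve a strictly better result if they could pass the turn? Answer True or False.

zugzwang(..#/..#, H) = False

p1 H@[..#/..#]: H00[###/..#]+1* H10[..#/###]+1
p2 V@[###/..#] terminal -1; root [..#/..#] d8
if H skipped the turn, V would face:
~ p1 V@[..#/..#]: V00[#.#/#.#]+1* V01[.##/.##]+1
~ p2 H@[#.#/#.#] terminal -1; root [..#/..#] d8
compare (H): move=+1 vs pass=-1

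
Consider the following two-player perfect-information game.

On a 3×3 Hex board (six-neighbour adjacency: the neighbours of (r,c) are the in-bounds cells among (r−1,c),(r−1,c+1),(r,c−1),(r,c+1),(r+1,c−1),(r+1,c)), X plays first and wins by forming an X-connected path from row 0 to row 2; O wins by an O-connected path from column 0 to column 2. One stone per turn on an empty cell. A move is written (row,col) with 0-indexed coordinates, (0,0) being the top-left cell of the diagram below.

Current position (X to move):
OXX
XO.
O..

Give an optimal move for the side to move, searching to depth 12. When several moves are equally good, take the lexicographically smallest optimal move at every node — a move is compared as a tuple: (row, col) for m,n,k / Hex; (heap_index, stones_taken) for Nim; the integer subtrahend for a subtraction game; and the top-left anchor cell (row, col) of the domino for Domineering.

p1 X@[OXX/XO./O..]: (1,2)[OXX/XOX/O..]+1* (2,1)[OXX/XO./OX.]-1 (2,2)[OXX/XO./O.X]-1
p2 O@[OXX/XOX/O..]: (2,1)[OXX/XOX/OO.]-1* (2,2)[OXX/XOX/O.O]-1
p3 X@[OXX/XOX/OO.]: (2,2)[OXX/XOX/OOX]+1*
p4 O@[OXX/XOX/OOX] terminal -1; root [OXX/XO./O..] d12

X's best at [OXX/XO./O..]: (1,2)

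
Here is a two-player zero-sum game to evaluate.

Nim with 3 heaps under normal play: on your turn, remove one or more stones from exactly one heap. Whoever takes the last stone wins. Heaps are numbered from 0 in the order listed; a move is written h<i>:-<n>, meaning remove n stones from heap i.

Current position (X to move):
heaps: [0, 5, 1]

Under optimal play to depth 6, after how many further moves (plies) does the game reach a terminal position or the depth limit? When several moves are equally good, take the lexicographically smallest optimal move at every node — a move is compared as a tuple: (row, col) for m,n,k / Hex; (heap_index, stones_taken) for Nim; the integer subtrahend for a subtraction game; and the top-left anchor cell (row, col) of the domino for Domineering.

ply 1, X at (0,5,1) | h1:-1=-1→(0,4,1); h1:-2=-1→(0,3,1); h1:-3=-1→(0,2,1); h1:-4=+1→(0,1,1)*; h1:-5=-1→(0,0,1); h2:-1=-1→(0,5,0)
ply 2, O at (0,1,1) | h1:-1=-1→(0,0,1)*; h2:-1=-1→(0,1,0)
ply 3, X at (0,0,1) | h2:-1=+1→(0,0,0)*
ply 4: (0,0,0) is terminal -1 (O); from (0,5,1) depth 6

PV length from [(0,5,1)]: 3 plies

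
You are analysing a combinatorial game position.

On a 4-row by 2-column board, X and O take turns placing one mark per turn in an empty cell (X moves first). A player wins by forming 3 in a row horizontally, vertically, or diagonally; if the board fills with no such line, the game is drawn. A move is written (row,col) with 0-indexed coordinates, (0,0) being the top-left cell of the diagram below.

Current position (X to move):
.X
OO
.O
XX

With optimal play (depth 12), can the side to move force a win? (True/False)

[.X/OO/.O/XX] X move#1: (0,0):+0/XX/OO/.O/XX*, (2,0):+0/.X/OO/XO/XX
[XX/OO/.O/XX] O move#2: (2,0):+0/XX/OO/OO/XX*
[XX/OO/OO/XX] end (terminal +0, X#3); searched .X/OO/.O/XX to 12

X winning at [.X/OO/.O/XX]: False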